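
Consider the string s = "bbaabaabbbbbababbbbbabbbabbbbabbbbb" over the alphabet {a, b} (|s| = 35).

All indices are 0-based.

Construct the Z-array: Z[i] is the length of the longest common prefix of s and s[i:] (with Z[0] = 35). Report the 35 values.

Z[0]=35
i=1: outside box; Z[1]=1 extend→box=[1,2)
i=2: outside box; Z[2]=0
i=3: outside box; Z[3]=0
i=4: outside box; Z[4]=1 extend→box=[4,5)
i=5: outside box; Z[5]=0
i=6: outside box; Z[6]=0
i=7: outside box; Z[7]=2 extend→box=[7,9)
i=8: min(r-i=1, Z[1]=1)=1; Z[8]=2 extend→box=[8,10)
i=9: min(r-i=1, Z[1]=1)=1; Z[9]=2 extend→box=[9,11)
i=10: min(r-i=1, Z[1]=1)=1; Z[10]=3 extend→box=[10,13)
i=11: min(r-i=2, Z[1]=1)=1; Z[11]=1
i=12: min(r-i=1, Z[2]=0)=0; Z[12]=0
i=13: outside box; Z[13]=1 extend→box=[13,14)
i=14: outside box; Z[14]=0
i=15: outside box; Z[15]=2 extend→box=[15,17)
i=16: min(r-i=1, Z[1]=1)=1; Z[16]=2 extend→box=[16,18)
i=17: min(r-i=1, Z[1]=1)=1; Z[17]=2 extend→box=[17,19)
i=18: min(r-i=1, Z[1]=1)=1; Z[18]=3 extend→box=[18,21)
i=19: min(r-i=2, Z[1]=1)=1; Z[19]=1
i=20: min(r-i=1, Z[2]=0)=0; Z[20]=0
i=21: outside box; Z[21]=2 extend→box=[21,23)
i=22: min(r-i=1, Z[1]=1)=1; Z[22]=3 extend→box=[22,25)
i=23: min(r-i=2, Z[1]=1)=1; Z[23]=1
i=24: min(r-i=1, Z[2]=0)=0; Z[24]=0
i=25: outside box; Z[25]=2 extend→box=[25,27)
i=26: min(r-i=1, Z[1]=1)=1; Z[26]=2 extend→box=[26,28)
i=27: min(r-i=1, Z[1]=1)=1; Z[27]=3 extend→box=[27,30)
i=28: min(r-i=2, Z[1]=1)=1; Z[28]=1
i=29: min(r-i=1, Z[2]=0)=0; Z[29]=0
i=30: outside box; Z[30]=2 extend→box=[30,32)
i=31: min(r-i=1, Z[1]=1)=1; Z[31]=2 extend→box=[31,33)
i=32: min(r-i=1, Z[1]=1)=1; Z[32]=2 extend→box=[32,34)
i=33: min(r-i=1, Z[1]=1)=1; Z[33]=2 extend→box=[33,35)
i=34: min(r-i=1, Z[1]=1)=1; Z[34]=1

[35, 1, 0, 0, 1, 0, 0, 2, 2, 2, 3, 1, 0, 1, 0, 2, 2, 2, 3, 1, 0, 2, 3, 1, 0, 2, 2, 3, 1, 0, 2, 2, 2, 2, 1]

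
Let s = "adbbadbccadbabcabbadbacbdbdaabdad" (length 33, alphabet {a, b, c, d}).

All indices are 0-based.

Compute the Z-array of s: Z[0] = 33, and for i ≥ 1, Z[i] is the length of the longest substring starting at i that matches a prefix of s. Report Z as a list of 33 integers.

[33, 0, 0, 0, 3, 0, 0, 0, 0, 3, 0, 0, 1, 0, 0, 1, 0, 0, 3, 0, 0, 1, 0, 0, 0, 0, 0, 1, 1, 0, 0, 2, 0]

Z[0]=33
i=1: outside box; Z[1]=0
i=2: outside box; Z[2]=0
i=3: outside box; Z[3]=0
i=4: outside box; Z[4]=3 grow→box=[4,7)
i=5: min(r-i=2, Z[1]=0)=0; Z[5]=0
i=6: min(r-i=1, Z[2]=0)=0; Z[6]=0
i=7: outside box; Z[7]=0
i=8: outside box; Z[8]=0
i=9: outside box; Z[9]=3 grow→box=[9,12)
i=10: min(r-i=2, Z[1]=0)=0; Z[10]=0
i=11: min(r-i=1, Z[2]=0)=0; Z[11]=0
i=12: outside box; Z[12]=1 grow→box=[12,13)
i=13: outside box; Z[13]=0
i=14: outside box; Z[14]=0
i=15: outside box; Z[15]=1 grow→box=[15,16)
i=16: outside box; Z[16]=0
i=17: outside box; Z[17]=0
i=18: outside box; Z[18]=3 grow→box=[18,21)
i=19: min(r-i=2, Z[1]=0)=0; Z[19]=0
i=20: min(r-i=1, Z[2]=0)=0; Z[20]=0
i=21: outside box; Z[21]=1 grow→box=[21,22)
i=22: outside box; Z[22]=0
i=23: outside box; Z[23]=0
i=24: outside box; Z[24]=0
i=25: outside box; Z[25]=0
i=26: outside box; Z[26]=0
i=27: outside box; Z[27]=1 grow→box=[27,28)
i=28: outside box; Z[28]=1 grow→box=[28,29)
i=29: outside box; Z[29]=0
i=30: outside box; Z[30]=0
i=31: outside box; Z[31]=2 grow→box=[31,33)
i=32: min(r-i=1, Z[1]=0)=0; Z[32]=0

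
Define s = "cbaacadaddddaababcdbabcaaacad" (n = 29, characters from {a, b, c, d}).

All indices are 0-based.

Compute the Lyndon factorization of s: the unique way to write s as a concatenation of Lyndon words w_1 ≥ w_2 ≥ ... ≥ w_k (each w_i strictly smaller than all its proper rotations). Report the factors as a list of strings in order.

["c", "b", "aacadadddd", "aababcdbabc", "aaacad"]

emit factor 1: 'c' (i=0, period=1)
emit factor 2: 'b' (i=1, period=1)
emit factor 3: 'aacadadddd' (i=2, period=10)
emit factor 4: 'aababcdbabc' (i=12, period=11)
emit factor 5: 'aaacad' (i=23, period=6)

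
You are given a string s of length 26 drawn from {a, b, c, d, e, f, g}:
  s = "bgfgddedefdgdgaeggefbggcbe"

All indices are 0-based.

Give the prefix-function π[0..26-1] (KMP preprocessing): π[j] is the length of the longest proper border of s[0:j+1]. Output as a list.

[0, 0, 0, 0, 0, 0, 0, 0, 0, 0, 0, 0, 0, 0, 0, 0, 0, 0, 0, 0, 1, 2, 0, 0, 1, 0]

π[0] = 0
j=1 s[j]='g': π[1]=0 (border '')
j=2 s[j]='f': π[2]=0 (border '')
j=3 s[j]='g': π[3]=0 (border '')
j=4 s[j]='d': π[4]=0 (border '')
j=5 s[j]='d': π[5]=0 (border '')
j=6 s[j]='e': π[6]=0 (border '')
j=7 s[j]='d': π[7]=0 (border '')
j=8 s[j]='e': π[8]=0 (border '')
j=9 s[j]='f': π[9]=0 (border '')
j=10 s[j]='d': π[10]=0 (border '')
j=11 s[j]='g': π[11]=0 (border '')
j=12 s[j]='d': π[12]=0 (border '')
j=13 s[j]='g': π[13]=0 (border '')
j=14 s[j]='a': π[14]=0 (border '')
j=15 s[j]='e': π[15]=0 (border '')
j=16 s[j]='g': π[16]=0 (border '')
j=17 s[j]='g': π[17]=0 (border '')
j=18 s[j]='e': π[18]=0 (border '')
j=19 s[j]='f': π[19]=0 (border '')
j=20 s[j]='b': π[20]=1 (border 'b')
j=21 s[j]='g': π[21]=2 (border 'bg')
j=22 s[j]='g': k: 2→0; π[22]=0 (border '')
j=23 s[j]='c': π[23]=0 (border '')
j=24 s[j]='b': π[24]=1 (border 'b')
j=25 s[j]='e': k: 1→0; π[25]=0 (border '')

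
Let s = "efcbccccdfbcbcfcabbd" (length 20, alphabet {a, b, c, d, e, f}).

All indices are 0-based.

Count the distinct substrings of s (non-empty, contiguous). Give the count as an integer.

rank→(start, suffix):
  0 → (16, 'abbd')
  1 → (17, 'bbd')
  2 → (10, 'bcbcfcabbd')
  3 → (3, 'bccccdfbcbcfcabbd')
  4 → (12, 'bcfcabbd')
  5 → (18, 'bd')
  6 → (15, 'cabbd')
  7 → (2, 'cbccccdfbcbcfcabbd')
  8 → (11, 'cbcfcabbd')
  9 → (4, 'ccccdfbcbcfcabbd')
  10 → (5, 'cccdfbcbcfcabbd')
  11 → (6, 'ccdfbcbcfcabbd')
  12 → (7, 'cdfbcbcfcabbd')
  13 → (13, 'cfcabbd')
  14 → (19, 'd')
  15 → (8, 'dfbcbcfcabbd')
  16 → (0, 'efcbccccdfbcbcfcabbd')
  17 → (9, 'fbcbcfcabbd')
  18 → (14, 'fcabbd')
  19 → (1, 'fcbccccdfbcbcfcabbd')

SA = [16, 17, 10, 3, 12, 18, 15, 2, 11, 4, 5, 6, 7, 13, 19, 8, 0, 9, 14, 1]
rank  pair      lcp
   1  s[16:],s[17:]  0  ''
   2  s[17:],s[10:]  1  'b'
   3  s[10:],s[3:]  2  'bc'
   4  s[3:],s[12:]  2  'bc'
   5  s[12:],s[18:]  1  'b'
   6  s[18:],s[15:]  0  ''
   7  s[15:],s[2:]  1  'c'
   8  s[2:],s[11:]  3  'cbc'
   9  s[11:],s[4:]  1  'c'
  10  s[4:],s[5:]  3  'ccc'
  11  s[5:],s[6:]  2  'cc'
  12  s[6:],s[7:]  1  'c'
  13  s[7:],s[13:]  1  'c'
  14  s[13:],s[19:]  0  ''
  15  s[19:],s[8:]  1  'd'
  16  s[8:],s[0:]  0  ''
  17  s[0:],s[9:]  0  ''
  18  s[9:],s[14:]  1  'f'
  19  s[14:],s[1:]  2  'fc'

n(n+1)/2 = 20·21/2 = 210
Σ LCP = 0 + 0 + 1 + 2 + 2 + 1 + 0 + 1 + 3 + 1 + 3 + 2 + 1 + 1 + 0 + 1 + 0 + 0 + 1 + 2 = 22
distinct = 210 − 22 = 188

188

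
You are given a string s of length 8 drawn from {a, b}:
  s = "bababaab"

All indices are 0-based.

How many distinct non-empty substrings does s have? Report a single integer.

rank→(start, suffix):
  0 → (5, 'aab')
  1 → (6, 'ab')
  2 → (3, 'abaab')
  3 → (1, 'ababaab')
  4 → (7, 'b')
  5 → (4, 'baab')
  6 → (2, 'babaab')
  7 → (0, 'bababaab')

SA = [5, 6, 3, 1, 7, 4, 2, 0]
rank  pair      lcp
   1  s[5:],s[6:]  1  'a'
   2  s[6:],s[3:]  2  'ab'
   3  s[3:],s[1:]  3  'aba'
   4  s[1:],s[7:]  0  ''
   5  s[7:],s[4:]  1  'b'
   6  s[4:],s[2:]  2  'ba'
   7  s[2:],s[0:]  4  'baba'

n(n+1)/2 = 8·9/2 = 36
Σ LCP = 0 + 1 + 2 + 3 + 0 + 1 + 2 + 4 = 13
distinct = 36 − 13 = 23

23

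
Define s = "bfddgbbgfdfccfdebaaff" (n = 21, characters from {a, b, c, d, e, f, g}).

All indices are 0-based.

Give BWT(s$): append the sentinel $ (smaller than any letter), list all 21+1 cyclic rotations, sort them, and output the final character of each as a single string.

rank  rotation                last
    0  $bfddgbbgfdfccfdebaaff  f
    1  aaff$bfddgbbgfdfccfdeb  b
    2  aff$bfddgbbgfdfccfdeba  a
    3  baaff$bfddgbbgfdfccfde  e
    4  bbgfdfccfdebaaff$bfddg  g
    5  bfddgbbgfdfccfdebaaff$  $
    6  bgfdfccfdebaaff$bfddgb  b
    7  ccfdebaaff$bfddgbbgfdf  f
    8  cfdebaaff$bfddgbbgfdfc  c
    9  ddgbbgfdfccfdebaaff$bf  f
   10  debaaff$bfddgbbgfdfccf  f
   11  dfccfdebaaff$bfddgbbgf  f
   12  dgbbgfdfccfdebaaff$bfd  d
   13  ebaaff$bfddgbbgfdfccfd  d
   14  f$bfddgbbgfdfccfdebaaf  f
   15  fccfdebaaff$bfddgbbgfd  d
   16  fddgbbgfdfccfdebaaff$b  b
   17  fdebaaff$bfddgbbgfdfcc  c
   18  fdfccfdebaaff$bfddgbbg  g
   19  ff$bfddgbbgfdfccfdebaa  a
   20  gbbgfdfccfdebaaff$bfdd  d
   21  gfdfccfdebaaff$bfddgbb  b

fbaeg$bfcfffddfdbcgadb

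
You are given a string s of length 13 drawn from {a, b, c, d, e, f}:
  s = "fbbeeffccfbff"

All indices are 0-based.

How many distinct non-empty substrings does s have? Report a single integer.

sorted suffixes:
  #0 SA[0]=1  'bbeeffccfbff'
  #1 SA[1]=2  'beeffccfbff'
  #2 SA[2]=10  'bff'
  #3 SA[3]=7  'ccfbff'
  #4 SA[4]=8  'cfbff'
  #5 SA[5]=3  'eeffccfbff'
  #6 SA[6]=4  'effccfbff'
  #7 SA[7]=12  'f'
  #8 SA[8]=0  'fbbeeffccfbff'
  #9 SA[9]=9  'fbff'
  #10 SA[10]=6  'fccfbff'
  #11 SA[11]=11  'ff'
  #12 SA[12]=5  'ffccfbff'

SA = [1, 2, 10, 7, 8, 3, 4, 12, 0, 9, 6, 11, 5]
[i] adj suffixes → lcp
  [1] 1/2 → 1 ('b')
  [2] 2/10 → 1 ('b')
  [3] 10/7 → 0 ('')
  [4] 7/8 → 1 ('c')
  [5] 8/3 → 0 ('')
  [6] 3/4 → 1 ('e')
  [7] 4/12 → 0 ('')
  [8] 12/0 → 1 ('f')
  [9] 0/9 → 2 ('fb')
  [10] 9/6 → 1 ('f')
  [11] 6/11 → 1 ('f')
  [12] 11/5 → 2 ('ff')

n(n+1)/2 = 13·14/2 = 91
Σ LCP = 0 + 1 + 1 + 0 + 1 + 0 + 1 + 0 + 1 + 2 + 1 + 1 + 2 = 11
distinct = 91 − 11 = 80

80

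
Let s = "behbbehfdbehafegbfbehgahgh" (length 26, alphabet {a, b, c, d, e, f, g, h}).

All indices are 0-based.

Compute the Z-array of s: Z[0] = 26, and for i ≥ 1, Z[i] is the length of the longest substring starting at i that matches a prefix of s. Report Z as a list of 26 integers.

[26, 0, 0, 1, 3, 0, 0, 0, 0, 3, 0, 0, 0, 0, 0, 0, 1, 0, 3, 0, 0, 0, 0, 0, 0, 0]

Z[0]=26
i=1: fresh scan; Z[1]=0
i=2: fresh scan; Z[2]=0
i=3: fresh scan; Z[3]=1 grow→box=[3,4)
i=4: fresh scan; Z[4]=3 grow→box=[4,7)
i=5: min(r-i=2, Z[1]=0)=0; Z[5]=0
i=6: min(r-i=1, Z[2]=0)=0; Z[6]=0
i=7: fresh scan; Z[7]=0
i=8: fresh scan; Z[8]=0
i=9: fresh scan; Z[9]=3 grow→box=[9,12)
i=10: min(r-i=2, Z[1]=0)=0; Z[10]=0
i=11: min(r-i=1, Z[2]=0)=0; Z[11]=0
i=12: fresh scan; Z[12]=0
i=13: fresh scan; Z[13]=0
i=14: fresh scan; Z[14]=0
i=15: fresh scan; Z[15]=0
i=16: fresh scan; Z[16]=1 grow→box=[16,17)
i=17: fresh scan; Z[17]=0
i=18: fresh scan; Z[18]=3 grow→box=[18,21)
i=19: min(r-i=2, Z[1]=0)=0; Z[19]=0
i=20: min(r-i=1, Z[2]=0)=0; Z[20]=0
i=21: fresh scan; Z[21]=0
i=22: fresh scan; Z[22]=0
i=23: fresh scan; Z[23]=0
i=24: fresh scan; Z[24]=0
i=25: fresh scan; Z[25]=0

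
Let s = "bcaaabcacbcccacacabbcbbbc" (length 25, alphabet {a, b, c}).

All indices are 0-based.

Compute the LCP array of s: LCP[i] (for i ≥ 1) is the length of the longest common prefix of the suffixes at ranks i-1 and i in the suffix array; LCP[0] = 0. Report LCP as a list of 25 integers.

rank | idx | suffix
   0 |   2 | aaabcacbcccacacabbcbbbc
   1 |   3 | aabcacbcccacacabbcbbbc
   2 |  17 | abbcbbbc
   3 |   4 | abcacbcccacacabbcbbbc
   4 |  15 | acabbcbbbc
   5 |  13 | acacabbcbbbc
   6 |   7 | acbcccacacabbcbbbc
   7 |  21 | bbbc
   8 |  22 | bbc
   9 |  18 | bbcbbbc
  10 |  23 | bc
  11 |   0 | bcaaabcacbcccacacabbcbbbc
  12 |   5 | bcacbcccacacabbcbbbc
  13 |  19 | bcbbbc
  14 |   9 | bcccacacabbcbbbc
  15 |  24 | c
  16 |   1 | caaabcacbcccacacabbcbbbc
  17 |  16 | cabbcbbbc
  18 |  14 | cacabbcbbbc
  19 |  12 | cacacabbcbbbc
  20 |   6 | cacbcccacacabbcbbbc
  21 |  20 | cbbbc
  22 |   8 | cbcccacacabbcbbbc
  23 |  11 | ccacacabbcbbbc
  24 |  10 | cccacacabbcbbbc

SA = [2, 3, 17, 4, 15, 13, 7, 21, 22, 18, 23, 0, 5, 19, 9, 24, 1, 16, 14, 12, 6, 20, 8, 11, 10]
[i] adj suffixes → lcp
  [1] 2/3 → 2 ('aa')
  [2] 3/17 → 1 ('a')
  [3] 17/4 → 2 ('ab')
  [4] 4/15 → 1 ('a')
  [5] 15/13 → 3 ('aca')
  [6] 13/7 → 2 ('ac')
  [7] 7/21 → 0 ('')
  [8] 21/22 → 2 ('bb')
  [9] 22/18 → 3 ('bbc')
  [10] 18/23 → 1 ('b')
  [11] 23/0 → 2 ('bc')
  [12] 0/5 → 3 ('bca')
  [13] 5/19 → 2 ('bc')
  [14] 19/9 → 2 ('bc')
  [15] 9/24 → 0 ('')
  [16] 24/1 → 1 ('c')
  [17] 1/16 → 2 ('ca')
  [18] 16/14 → 2 ('ca')
  [19] 14/12 → 4 ('caca')
  [20] 12/6 → 3 ('cac')
  [21] 6/20 → 1 ('c')
  [22] 20/8 → 2 ('cb')
  [23] 8/11 → 1 ('c')
  [24] 11/10 → 2 ('cc')

[0, 2, 1, 2, 1, 3, 2, 0, 2, 3, 1, 2, 3, 2, 2, 0, 1, 2, 2, 4, 3, 1, 2, 1, 2]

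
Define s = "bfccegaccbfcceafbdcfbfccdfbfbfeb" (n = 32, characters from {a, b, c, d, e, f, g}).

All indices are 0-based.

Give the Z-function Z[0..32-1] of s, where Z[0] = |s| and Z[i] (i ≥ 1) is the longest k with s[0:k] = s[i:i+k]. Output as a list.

Z[0]=32
i=1: i≥r, start 0; Z[1]=0
i=2: i≥r, start 0; Z[2]=0
i=3: i≥r, start 0; Z[3]=0
i=4: i≥r, start 0; Z[4]=0
i=5: i≥r, start 0; Z[5]=0
i=6: i≥r, start 0; Z[6]=0
i=7: i≥r, start 0; Z[7]=0
i=8: i≥r, start 0; Z[8]=0
i=9: i≥r, start 0; Z[9]=5 scan→box=[9,14)
i=10: min(r-i=4, Z[1]=0)=0; Z[10]=0
i=11: min(r-i=3, Z[2]=0)=0; Z[11]=0
i=12: min(r-i=2, Z[3]=0)=0; Z[12]=0
i=13: min(r-i=1, Z[4]=0)=0; Z[13]=0
i=14: i≥r, start 0; Z[14]=0
i=15: i≥r, start 0; Z[15]=0
i=16: i≥r, start 0; Z[16]=1 scan→box=[16,17)
i=17: i≥r, start 0; Z[17]=0
i=18: i≥r, start 0; Z[18]=0
i=19: i≥r, start 0; Z[19]=0
i=20: i≥r, start 0; Z[20]=4 scan→box=[20,24)
i=21: min(r-i=3, Z[1]=0)=0; Z[21]=0
i=22: min(r-i=2, Z[2]=0)=0; Z[22]=0
i=23: min(r-i=1, Z[3]=0)=0; Z[23]=0
i=24: i≥r, start 0; Z[24]=0
i=25: i≥r, start 0; Z[25]=0
i=26: i≥r, start 0; Z[26]=2 scan→box=[26,28)
i=27: min(r-i=1, Z[1]=0)=0; Z[27]=0
i=28: i≥r, start 0; Z[28]=2 scan→box=[28,30)
i=29: min(r-i=1, Z[1]=0)=0; Z[29]=0
i=30: i≥r, start 0; Z[30]=0
i=31: i≥r, start 0; Z[31]=1 scan→box=[31,32)

[32, 0, 0, 0, 0, 0, 0, 0, 0, 5, 0, 0, 0, 0, 0, 0, 1, 0, 0, 0, 4, 0, 0, 0, 0, 0, 2, 0, 2, 0, 0, 1]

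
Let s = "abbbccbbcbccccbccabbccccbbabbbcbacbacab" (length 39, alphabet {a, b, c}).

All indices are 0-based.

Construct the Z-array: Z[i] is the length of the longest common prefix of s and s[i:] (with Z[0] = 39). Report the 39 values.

[39, 0, 0, 0, 0, 0, 0, 0, 0, 0, 0, 0, 0, 0, 0, 0, 0, 3, 0, 0, 0, 0, 0, 0, 0, 0, 5, 0, 0, 0, 0, 0, 1, 0, 0, 1, 0, 2, 0]

Z[0]=39
i=1: i≥r, start 0; Z[1]=0
i=2: i≥r, start 0; Z[2]=0
i=3: i≥r, start 0; Z[3]=0
i=4: i≥r, start 0; Z[4]=0
i=5: i≥r, start 0; Z[5]=0
i=6: i≥r, start 0; Z[6]=0
i=7: i≥r, start 0; Z[7]=0
i=8: i≥r, start 0; Z[8]=0
i=9: i≥r, start 0; Z[9]=0
i=10: i≥r, start 0; Z[10]=0
i=11: i≥r, start 0; Z[11]=0
i=12: i≥r, start 0; Z[12]=0
i=13: i≥r, start 0; Z[13]=0
i=14: i≥r, start 0; Z[14]=0
i=15: i≥r, start 0; Z[15]=0
i=16: i≥r, start 0; Z[16]=0
i=17: i≥r, start 0; Z[17]=3 extend→box=[17,20)
i=18: min(r-i=2, Z[1]=0)=0; Z[18]=0
i=19: min(r-i=1, Z[2]=0)=0; Z[19]=0
i=20: i≥r, start 0; Z[20]=0
i=21: i≥r, start 0; Z[21]=0
i=22: i≥r, start 0; Z[22]=0
i=23: i≥r, start 0; Z[23]=0
i=24: i≥r, start 0; Z[24]=0
i=25: i≥r, start 0; Z[25]=0
i=26: i≥r, start 0; Z[26]=5 extend→box=[26,31)
i=27: min(r-i=4, Z[1]=0)=0; Z[27]=0
i=28: min(r-i=3, Z[2]=0)=0; Z[28]=0
i=29: min(r-i=2, Z[3]=0)=0; Z[29]=0
i=30: min(r-i=1, Z[4]=0)=0; Z[30]=0
i=31: i≥r, start 0; Z[31]=0
i=32: i≥r, start 0; Z[32]=1 extend→box=[32,33)
i=33: i≥r, start 0; Z[33]=0
i=34: i≥r, start 0; Z[34]=0
i=35: i≥r, start 0; Z[35]=1 extend→box=[35,36)
i=36: i≥r, start 0; Z[36]=0
i=37: i≥r, start 0; Z[37]=2 extend→box=[37,39)
i=38: min(r-i=1, Z[1]=0)=0; Z[38]=0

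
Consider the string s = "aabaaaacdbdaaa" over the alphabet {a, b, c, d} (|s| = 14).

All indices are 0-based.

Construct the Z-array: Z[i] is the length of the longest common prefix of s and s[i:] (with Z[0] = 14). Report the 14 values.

Z[0]=14
i=1: i≥r, start 0; Z[1]=1 extend→box=[1,2)
i=2: i≥r, start 0; Z[2]=0
i=3: i≥r, start 0; Z[3]=2 extend→box=[3,5)
i=4: min(r-i=1, Z[1]=1)=1; Z[4]=2 extend→box=[4,6)
i=5: min(r-i=1, Z[1]=1)=1; Z[5]=2 extend→box=[5,7)
i=6: min(r-i=1, Z[1]=1)=1; Z[6]=1
i=7: i≥r, start 0; Z[7]=0
i=8: i≥r, start 0; Z[8]=0
i=9: i≥r, start 0; Z[9]=0
i=10: i≥r, start 0; Z[10]=0
i=11: i≥r, start 0; Z[11]=2 extend→box=[11,13)
i=12: min(r-i=1, Z[1]=1)=1; Z[12]=2 extend→box=[12,14)
i=13: min(r-i=1, Z[1]=1)=1; Z[13]=1

[14, 1, 0, 2, 2, 2, 1, 0, 0, 0, 0, 2, 2, 1]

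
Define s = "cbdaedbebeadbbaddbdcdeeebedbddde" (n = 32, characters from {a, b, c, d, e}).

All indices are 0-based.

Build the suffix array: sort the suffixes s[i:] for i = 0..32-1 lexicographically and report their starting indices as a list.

[10, 14, 3, 13, 12, 1, 17, 27, 8, 6, 24, 0, 19, 2, 11, 16, 26, 5, 18, 15, 28, 29, 30, 20, 31, 9, 7, 23, 25, 4, 22, 21]

rank→(start, suffix):
  0 → (10, 'adbbaddbdcdeeebedbddde')
  1 → (14, 'addbdcdeeebedbddde')
  2 → (3, 'aedbebeadbbaddbdcdeeebedbddde')
  3 → (13, 'baddbdcdeeebedbddde')
  4 → (12, 'bbaddbdcdeeebedbddde')
  5 → (1, 'bdaedbebeadbbaddbdcdeeebedbddde')
  6 → (17, 'bdcdeeebedbddde')
  7 → (27, 'bddde')
  8 → (8, 'beadbbaddbdcdeeebedbddde')
  9 → (6, 'bebeadbbaddbdcdeeebedbddde')
  10 → (24, 'bedbddde')
  11 → (0, 'cbdaedbebeadbbaddbdcdeeebedbddde')
  12 → (19, 'cdeeebedbddde')
  13 → (2, 'daedbebeadbbaddbdcdeeebedbddde')
  14 → (11, 'dbbaddbdcdeeebedbddde')
  15 → (16, 'dbdcdeeebedbddde')
  16 → (26, 'dbddde')
  17 → (5, 'dbebeadbbaddbdcdeeebedbddde')
  18 → (18, 'dcdeeebedbddde')
  19 → (15, 'ddbdcdeeebedbddde')
  20 → (28, 'ddde')
  21 → (29, 'dde')
  22 → (30, 'de')
  23 → (20, 'deeebedbddde')
  24 → (31, 'e')
  25 → (9, 'eadbbaddbdcdeeebedbddde')
  26 → (7, 'ebeadbbaddbdcdeeebedbddde')
  27 → (23, 'ebedbddde')
  28 → (25, 'edbddde')
  29 → (4, 'edbebeadbbaddbdcdeeebedbddde')
  30 → (22, 'eebedbddde')
  31 → (21, 'eeebedbddde')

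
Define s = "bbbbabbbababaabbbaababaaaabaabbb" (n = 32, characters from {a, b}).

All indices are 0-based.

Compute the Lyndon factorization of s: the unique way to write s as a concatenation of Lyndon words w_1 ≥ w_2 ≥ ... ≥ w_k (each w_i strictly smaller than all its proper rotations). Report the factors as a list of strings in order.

["b", "b", "b", "b", "abbb", "ab", "ab", "aabbb", "aabab", "aaaabaabbb"]

emit factor 1: 'b' (i=0, period=1)
emit factor 2: 'b' (i=1, period=1)
emit factor 3: 'b' (i=2, period=1)
emit factor 4: 'b' (i=3, period=1)
emit factor 5: 'abbb' (i=4, period=4)
emit factor 6: 'ab' (i=8, period=2)
emit factor 7: 'ab' (i=10, period=2)
emit factor 8: 'aabbb' (i=12, period=5)
emit factor 9: 'aabab' (i=17, period=5)
emit factor 10: 'aaaabaabbb' (i=22, period=10)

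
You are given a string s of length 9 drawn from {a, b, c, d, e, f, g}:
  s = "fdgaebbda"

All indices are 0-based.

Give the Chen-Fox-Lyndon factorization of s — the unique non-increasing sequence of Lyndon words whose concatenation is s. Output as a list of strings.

["f", "dg", "aebbd", "a"]

emit factor 1: 'f' (i=0, period=1)
emit factor 2: 'dg' (i=1, period=2)
emit factor 3: 'aebbd' (i=3, period=5)
emit factor 4: 'a' (i=8, period=1)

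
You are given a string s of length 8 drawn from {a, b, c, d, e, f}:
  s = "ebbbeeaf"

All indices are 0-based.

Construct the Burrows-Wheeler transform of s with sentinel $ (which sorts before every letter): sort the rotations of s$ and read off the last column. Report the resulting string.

rank  rotation   last
    0  $ebbbeeaf  f
    1  af$ebbbee  e
    2  bbbeeaf$e  e
    3  bbeeaf$eb  b
    4  beeaf$ebb  b
    5  eaf$ebbbe  e
    6  ebbbeeaf$  $
    7  eeaf$ebbb  b
    8  f$ebbbeea  a

feebbe$ba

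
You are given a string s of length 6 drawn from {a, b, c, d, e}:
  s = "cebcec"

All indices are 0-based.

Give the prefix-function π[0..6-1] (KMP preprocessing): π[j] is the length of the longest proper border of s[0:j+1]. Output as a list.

π[0] = 0
j=1 s[j]='e': π[1]=0 (border '')
j=2 s[j]='b': π[2]=0 (border '')
j=3 s[j]='c': π[3]=1 (border 'c')
j=4 s[j]='e': π[4]=2 (border 'ce')
j=5 s[j]='c': k: 2→0; π[5]=1 (border 'c')

[0, 0, 0, 1, 2, 1]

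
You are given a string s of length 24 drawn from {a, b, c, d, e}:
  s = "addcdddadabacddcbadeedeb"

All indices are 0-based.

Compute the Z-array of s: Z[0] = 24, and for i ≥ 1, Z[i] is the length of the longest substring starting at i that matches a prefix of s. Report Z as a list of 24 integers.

[24, 0, 0, 0, 0, 0, 0, 2, 0, 1, 0, 1, 0, 0, 0, 0, 0, 2, 0, 0, 0, 0, 0, 0]

Z[0]=24
i=1: i≥r, start 0; Z[1]=0
i=2: i≥r, start 0; Z[2]=0
i=3: i≥r, start 0; Z[3]=0
i=4: i≥r, start 0; Z[4]=0
i=5: i≥r, start 0; Z[5]=0
i=6: i≥r, start 0; Z[6]=0
i=7: i≥r, start 0; Z[7]=2 scan→box=[7,9)
i=8: min(r-i=1, Z[1]=0)=0; Z[8]=0
i=9: i≥r, start 0; Z[9]=1 scan→box=[9,10)
i=10: i≥r, start 0; Z[10]=0
i=11: i≥r, start 0; Z[11]=1 scan→box=[11,12)
i=12: i≥r, start 0; Z[12]=0
i=13: i≥r, start 0; Z[13]=0
i=14: i≥r, start 0; Z[14]=0
i=15: i≥r, start 0; Z[15]=0
i=16: i≥r, start 0; Z[16]=0
i=17: i≥r, start 0; Z[17]=2 scan→box=[17,19)
i=18: min(r-i=1, Z[1]=0)=0; Z[18]=0
i=19: i≥r, start 0; Z[19]=0
i=20: i≥r, start 0; Z[20]=0
i=21: i≥r, start 0; Z[21]=0
i=22: i≥r, start 0; Z[22]=0
i=23: i≥r, start 0; Z[23]=0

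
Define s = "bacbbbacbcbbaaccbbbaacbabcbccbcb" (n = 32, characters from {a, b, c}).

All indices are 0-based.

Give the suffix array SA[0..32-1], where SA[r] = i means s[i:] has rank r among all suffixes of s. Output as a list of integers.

rank | idx | suffix
   0 |  19 | aacbabcbccbcb
   1 |  12 | aaccbbbaacbabcbccbcb
   2 |  23 | abcbccbcb
   3 |  20 | acbabcbccbcb
   4 |   1 | acbbbacbcbbaaccbbbaacbabcbccbcb
   5 |   6 | acbcbbaaccbbbaacbabcbccbcb
   6 |  13 | accbbbaacbabcbccbcb
   7 |  31 | b
   8 |  18 | baacbabcbccbcb
   9 |  11 | baaccbbbaacbabcbccbcb
  10 |  22 | babcbccbcb
  11 |   0 | bacbbbacbcbbaaccbbbaacbabcbccbcb
  12 |   5 | bacbcbbaaccbbbaacbabcbccbcb
  13 |  17 | bbaacbabcbccbcb
  14 |  10 | bbaaccbbbaacbabcbccbcb
  15 |   4 | bbacbcbbaaccbbbaacbabcbccbcb
  16 |  16 | bbbaacbabcbccbcb
  17 |   3 | bbbacbcbbaaccbbbaacbabcbccbcb
  18 |  29 | bcb
  19 |   8 | bcbbaaccbbbaacbabcbccbcb
  20 |  24 | bcbccbcb
  21 |  26 | bccbcb
  22 |  30 | cb
  23 |  21 | cbabcbccbcb
  24 |   9 | cbbaaccbbbaacbabcbccbcb
  25 |  15 | cbbbaacbabcbccbcb
  26 |   2 | cbbbacbcbbaaccbbbaacbabcbccbcb
  27 |  28 | cbcb
  28 |   7 | cbcbbaaccbbbaacbabcbccbcb
  29 |  25 | cbccbcb
  30 |  14 | ccbbbaacbabcbccbcb
  31 |  27 | ccbcb

[19, 12, 23, 20, 1, 6, 13, 31, 18, 11, 22, 0, 5, 17, 10, 4, 16, 3, 29, 8, 24, 26, 30, 21, 9, 15, 2, 28, 7, 25, 14, 27]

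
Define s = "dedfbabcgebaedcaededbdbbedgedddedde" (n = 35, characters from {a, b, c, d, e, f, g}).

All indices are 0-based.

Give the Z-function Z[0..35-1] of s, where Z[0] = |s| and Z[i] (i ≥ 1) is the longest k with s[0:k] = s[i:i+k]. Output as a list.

Z[0]=35
i=1: outside box; Z[1]=0
i=2: outside box; Z[2]=1 extend→box=[2,3)
i=3: outside box; Z[3]=0
i=4: outside box; Z[4]=0
i=5: outside box; Z[5]=0
i=6: outside box; Z[6]=0
i=7: outside box; Z[7]=0
i=8: outside box; Z[8]=0
i=9: outside box; Z[9]=0
i=10: outside box; Z[10]=0
i=11: outside box; Z[11]=0
i=12: outside box; Z[12]=0
i=13: outside box; Z[13]=1 extend→box=[13,14)
i=14: outside box; Z[14]=0
i=15: outside box; Z[15]=0
i=16: outside box; Z[16]=0
i=17: outside box; Z[17]=3 extend→box=[17,20)
i=18: min(r-i=2, Z[1]=0)=0; Z[18]=0
i=19: min(r-i=1, Z[2]=1)=1; Z[19]=1
i=20: outside box; Z[20]=0
i=21: outside box; Z[21]=1 extend→box=[21,22)
i=22: outside box; Z[22]=0
i=23: outside box; Z[23]=0
i=24: outside box; Z[24]=0
i=25: outside box; Z[25]=1 extend→box=[25,26)
i=26: outside box; Z[26]=0
i=27: outside box; Z[27]=0
i=28: outside box; Z[28]=1 extend→box=[28,29)
i=29: outside box; Z[29]=1 extend→box=[29,30)
i=30: outside box; Z[30]=3 extend→box=[30,33)
i=31: min(r-i=2, Z[1]=0)=0; Z[31]=0
i=32: min(r-i=1, Z[2]=1)=1; Z[32]=1
i=33: outside box; Z[33]=2 extend→box=[33,35)
i=34: min(r-i=1, Z[1]=0)=0; Z[34]=0

[35, 0, 1, 0, 0, 0, 0, 0, 0, 0, 0, 0, 0, 1, 0, 0, 0, 3, 0, 1, 0, 1, 0, 0, 0, 1, 0, 0, 1, 1, 3, 0, 1, 2, 0]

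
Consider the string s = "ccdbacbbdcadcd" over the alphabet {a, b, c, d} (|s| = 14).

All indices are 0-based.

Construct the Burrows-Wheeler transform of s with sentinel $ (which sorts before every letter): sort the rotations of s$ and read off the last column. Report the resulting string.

rank  rotation         last
    0  $ccdbacbbdcadcd  d
    1  acbbdcadcd$ccdb  b
    2  adcd$ccdbacbbdc  c
    3  bacbbdcadcd$ccd  d
    4  bbdcadcd$ccdbac  c
    5  bdcadcd$ccdbacb  b
    6  cadcd$ccdbacbbd  d
    7  cbbdcadcd$ccdba  a
    8  ccdbacbbdcadcd$  $
    9  cd$ccdbacbbdcad  d
   10  cdbacbbdcadcd$c  c
   11  d$ccdbacbbdcadc  c
   12  dbacbbdcadcd$cc  c
   13  dcadcd$ccdbacbb  b
   14  dcd$ccdbacbbdca  a

dbcdcbda$dcccba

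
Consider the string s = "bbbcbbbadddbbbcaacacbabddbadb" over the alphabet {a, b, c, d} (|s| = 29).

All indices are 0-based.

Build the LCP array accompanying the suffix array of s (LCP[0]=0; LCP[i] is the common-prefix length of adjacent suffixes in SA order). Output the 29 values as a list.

[0, 1, 1, 2, 1, 2, 0, 1, 2, 3, 1, 2, 3, 4, 2, 3, 1, 2, 1, 0, 2, 1, 2, 0, 2, 2, 1, 3, 2]

rank | idx | suffix
   0 |  15 | aacacbabddbadb
   1 |  21 | abddbadb
   2 |  16 | acacbabddbadb
   3 |  18 | acbabddbadb
   4 |  26 | adb
   5 |   7 | adddbbbcaacacbabddbadb
   6 |  28 | b
   7 |  20 | babddbadb
   8 |  25 | badb
   9 |   6 | badddbbbcaacacbabddbadb
  10 |   5 | bbadddbbbcaacacbabddbadb
  11 |   4 | bbbadddbbbcaacacbabddbadb
  12 |  11 | bbbcaacacbabddbadb
  13 |   0 | bbbcbbbadddbbbcaacacbabddbadb
  14 |  12 | bbcaacacbabddbadb
  15 |   1 | bbcbbbadddbbbcaacacbabddbadb
  16 |  13 | bcaacacbabddbadb
  17 |   2 | bcbbbadddbbbcaacacbabddbadb
  18 |  22 | bddbadb
  19 |  14 | caacacbabddbadb
  20 |  17 | cacbabddbadb
  21 |  19 | cbabddbadb
  22 |   3 | cbbbadddbbbcaacacbabddbadb
  23 |  27 | db
  24 |  24 | dbadb
  25 |  10 | dbbbcaacacbabddbadb
  26 |  23 | ddbadb
  27 |   9 | ddbbbcaacacbabddbadb
  28 |   8 | dddbbbcaacacbabddbadb

SA = [15, 21, 16, 18, 26, 7, 28, 20, 25, 6, 5, 4, 11, 0, 12, 1, 13, 2, 22, 14, 17, 19, 3, 27, 24, 10, 23, 9, 8]
i: (SA[i-1],SA[i]) lcp shared
  1: (15,21) 1 'a'
  2: (21,16) 1 'a'
  3: (16,18) 2 'ac'
  4: (18,26) 1 'a'
  5: (26,7) 2 'ad'
  6: (7,28) 0 ''
  7: (28,20) 1 'b'
  8: (20,25) 2 'ba'
  9: (25,6) 3 'bad'
  10: (6,5) 1 'b'
  11: (5,4) 2 'bb'
  12: (4,11) 3 'bbb'
  13: (11,0) 4 'bbbc'
  14: (0,12) 2 'bb'
  15: (12,1) 3 'bbc'
  16: (1,13) 1 'b'
  17: (13,2) 2 'bc'
  18: (2,22) 1 'b'
  19: (22,14) 0 ''
  20: (14,17) 2 'ca'
  21: (17,19) 1 'c'
  22: (19,3) 2 'cb'
  23: (3,27) 0 ''
  24: (27,24) 2 'db'
  25: (24,10) 2 'db'
  26: (10,23) 1 'd'
  27: (23,9) 3 'ddb'
  28: (9,8) 2 'dd'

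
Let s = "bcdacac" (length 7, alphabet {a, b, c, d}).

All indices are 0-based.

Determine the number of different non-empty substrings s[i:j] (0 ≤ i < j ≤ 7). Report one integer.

rank | idx | suffix
   0 |   5 | ac
   1 |   3 | acac
   2 |   0 | bcdacac
   3 |   6 | c
   4 |   4 | cac
   5 |   1 | cdacac
   6 |   2 | dacac

SA = [5, 3, 0, 6, 4, 1, 2]
rank  pair      lcp
   1  s[5:],s[3:]  2  'ac'
   2  s[3:],s[0:]  0  ''
   3  s[0:],s[6:]  0  ''
   4  s[6:],s[4:]  1  'c'
   5  s[4:],s[1:]  1  'c'
   6  s[1:],s[2:]  0  ''

n(n+1)/2 = 7·8/2 = 28
Σ LCP = 0 + 2 + 0 + 0 + 1 + 1 + 0 = 4
distinct = 28 − 4 = 24

24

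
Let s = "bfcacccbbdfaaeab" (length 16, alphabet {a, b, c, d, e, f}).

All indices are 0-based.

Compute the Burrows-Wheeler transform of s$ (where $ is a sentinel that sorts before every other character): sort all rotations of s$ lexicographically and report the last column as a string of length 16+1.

rank  rotation           last
    0  $bfcacccbbdfaaeab  b
    1  aaeab$bfcacccbbdf  f
    2  ab$bfcacccbbdfaae  e
    3  acccbbdfaaeab$bfc  c
    4  aeab$bfcacccbbdfa  a
    5  b$bfcacccbbdfaaea  a
    6  bbdfaaeab$bfcaccc  c
    7  bdfaaeab$bfcacccb  b
    8  bfcacccbbdfaaeab$  $
    9  cacccbbdfaaeab$bf  f
   10  cbbdfaaeab$bfcacc  c
   11  ccbbdfaaeab$bfcac  c
   12  cccbbdfaaeab$bfca  a
   13  dfaaeab$bfcacccbb  b
   14  eab$bfcacccbbdfaa  a
   15  faaeab$bfcacccbbd  d
   16  fcacccbbdfaaeab$b  b

bfecaacb$fccabadb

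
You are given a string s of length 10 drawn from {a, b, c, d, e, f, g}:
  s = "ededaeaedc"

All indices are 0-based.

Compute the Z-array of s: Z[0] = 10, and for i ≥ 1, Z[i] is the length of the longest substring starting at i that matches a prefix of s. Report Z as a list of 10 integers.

[10, 0, 2, 0, 0, 1, 0, 2, 0, 0]

Z[0]=10
i=1: i≥r, start 0; Z[1]=0
i=2: i≥r, start 0; Z[2]=2 extend→box=[2,4)
i=3: min(r-i=1, Z[1]=0)=0; Z[3]=0
i=4: i≥r, start 0; Z[4]=0
i=5: i≥r, start 0; Z[5]=1 extend→box=[5,6)
i=6: i≥r, start 0; Z[6]=0
i=7: i≥r, start 0; Z[7]=2 extend→box=[7,9)
i=8: min(r-i=1, Z[1]=0)=0; Z[8]=0
i=9: i≥r, start 0; Z[9]=0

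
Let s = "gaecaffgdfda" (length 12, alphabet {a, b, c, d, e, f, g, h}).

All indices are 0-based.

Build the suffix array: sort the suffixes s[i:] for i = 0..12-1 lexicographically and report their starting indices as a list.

rank→(start, suffix):
  0 → (11, 'a')
  1 → (1, 'aecaffgdfda')
  2 → (4, 'affgdfda')
  3 → (3, 'caffgdfda')
  4 → (10, 'da')
  5 → (8, 'dfda')
  6 → (2, 'ecaffgdfda')
  7 → (9, 'fda')
  8 → (5, 'ffgdfda')
  9 → (6, 'fgdfda')
  10 → (0, 'gaecaffgdfda')
  11 → (7, 'gdfda')

[11, 1, 4, 3, 10, 8, 2, 9, 5, 6, 0, 7]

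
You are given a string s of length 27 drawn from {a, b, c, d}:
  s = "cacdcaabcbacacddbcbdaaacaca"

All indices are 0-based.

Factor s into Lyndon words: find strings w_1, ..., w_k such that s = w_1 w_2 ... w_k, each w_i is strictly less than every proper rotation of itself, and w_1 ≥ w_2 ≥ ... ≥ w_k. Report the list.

["c", "acdc", "aabcbacacddbcbd", "aaacac", "a"]

emit factor 1: 'c' (i=0, period=1)
emit factor 2: 'acdc' (i=1, period=4)
emit factor 3: 'aabcbacacddbcbd' (i=5, period=15)
emit factor 4: 'aaacac' (i=20, period=6)
emit factor 5: 'a' (i=26, period=1)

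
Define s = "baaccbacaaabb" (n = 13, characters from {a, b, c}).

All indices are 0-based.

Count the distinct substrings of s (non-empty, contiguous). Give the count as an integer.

rank | idx | suffix
   0 |   8 | aaabb
   1 |   9 | aabb
   2 |   1 | aaccbacaaabb
   3 |  10 | abb
   4 |   6 | acaaabb
   5 |   2 | accbacaaabb
   6 |  12 | b
   7 |   0 | baaccbacaaabb
   8 |   5 | bacaaabb
   9 |  11 | bb
  10 |   7 | caaabb
  11 |   4 | cbacaaabb
  12 |   3 | ccbacaaabb

SA = [8, 9, 1, 10, 6, 2, 12, 0, 5, 11, 7, 4, 3]
rank  pair      lcp
   1  s[8:],s[9:]  2  'aa'
   2  s[9:],s[1:]  2  'aa'
   3  s[1:],s[10:]  1  'a'
   4  s[10:],s[6:]  1  'a'
   5  s[6:],s[2:]  2  'ac'
   6  s[2:],s[12:]  0  ''
   7  s[12:],s[0:]  1  'b'
   8  s[0:],s[5:]  2  'ba'
   9  s[5:],s[11:]  1  'b'
  10  s[11:],s[7:]  0  ''
  11  s[7:],s[4:]  1  'c'
  12  s[4:],s[3:]  1  'c'

n(n+1)/2 = 13·14/2 = 91
Σ LCP = 0 + 2 + 2 + 1 + 1 + 2 + 0 + 1 + 2 + 1 + 0 + 1 + 1 = 14
distinct = 91 − 14 = 77

77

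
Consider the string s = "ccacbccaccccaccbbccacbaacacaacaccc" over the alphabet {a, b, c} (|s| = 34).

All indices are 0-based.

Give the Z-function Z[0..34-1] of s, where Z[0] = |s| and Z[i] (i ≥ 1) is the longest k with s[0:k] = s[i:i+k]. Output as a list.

[34, 1, 0, 1, 0, 4, 1, 0, 2, 2, 4, 1, 0, 2, 1, 0, 0, 5, 1, 0, 1, 0, 0, 0, 1, 0, 1, 0, 0, 1, 0, 2, 2, 1]

Z[0]=34
i=1: fresh scan; Z[1]=1 scan→box=[1,2)
i=2: fresh scan; Z[2]=0
i=3: fresh scan; Z[3]=1 scan→box=[3,4)
i=4: fresh scan; Z[4]=0
i=5: fresh scan; Z[5]=4 scan→box=[5,9)
i=6: min(r-i=3, Z[1]=1)=1; Z[6]=1
i=7: min(r-i=2, Z[2]=0)=0; Z[7]=0
i=8: min(r-i=1, Z[3]=1)=1; Z[8]=2 scan→box=[8,10)
i=9: min(r-i=1, Z[1]=1)=1; Z[9]=2 scan→box=[9,11)
i=10: min(r-i=1, Z[1]=1)=1; Z[10]=4 scan→box=[10,14)
i=11: min(r-i=3, Z[1]=1)=1; Z[11]=1
i=12: min(r-i=2, Z[2]=0)=0; Z[12]=0
i=13: min(r-i=1, Z[3]=1)=1; Z[13]=2 scan→box=[13,15)
i=14: min(r-i=1, Z[1]=1)=1; Z[14]=1
i=15: fresh scan; Z[15]=0
i=16: fresh scan; Z[16]=0
i=17: fresh scan; Z[17]=5 scan→box=[17,22)
i=18: min(r-i=4, Z[1]=1)=1; Z[18]=1
i=19: min(r-i=3, Z[2]=0)=0; Z[19]=0
i=20: min(r-i=2, Z[3]=1)=1; Z[20]=1
i=21: min(r-i=1, Z[4]=0)=0; Z[21]=0
i=22: fresh scan; Z[22]=0
i=23: fresh scan; Z[23]=0
i=24: fresh scan; Z[24]=1 scan→box=[24,25)
i=25: fresh scan; Z[25]=0
i=26: fresh scan; Z[26]=1 scan→box=[26,27)
i=27: fresh scan; Z[27]=0
i=28: fresh scan; Z[28]=0
i=29: fresh scan; Z[29]=1 scan→box=[29,30)
i=30: fresh scan; Z[30]=0
i=31: fresh scan; Z[31]=2 scan→box=[31,33)
i=32: min(r-i=1, Z[1]=1)=1; Z[32]=2 scan→box=[32,34)
i=33: min(r-i=1, Z[1]=1)=1; Z[33]=1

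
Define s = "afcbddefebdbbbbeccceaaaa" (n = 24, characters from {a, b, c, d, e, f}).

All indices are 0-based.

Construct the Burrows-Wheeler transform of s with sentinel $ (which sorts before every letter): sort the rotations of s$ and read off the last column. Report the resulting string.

aaaae$dbbecbfeccbbdcfbdae

rank  rotation                   last
    0  $afcbddefebdbbbbeccceaaaa  a
    1  a$afcbddefebdbbbbeccceaaa  a
    2  aa$afcbddefebdbbbbeccceaa  a
    3  aaa$afcbddefebdbbbbecccea  a
    4  aaaa$afcbddefebdbbbbeccce  e
    5  afcbddefebdbbbbeccceaaaa$  $
    6  bbbbeccceaaaa$afcbddefebd  d
    7  bbbeccceaaaa$afcbddefebdb  b
    8  bbeccceaaaa$afcbddefebdbb  b
    9  bdbbbbeccceaaaa$afcbddefe  e
   10  bddefebdbbbbeccceaaaa$afc  c
   11  beccceaaaa$afcbddefebdbbb  b
   12  cbddefebdbbbbeccceaaaa$af  f
   13  ccceaaaa$afcbddefebdbbbbe  e
   14  cceaaaa$afcbddefebdbbbbec  c
   15  ceaaaa$afcbddefebdbbbbecc  c
   16  dbbbbeccceaaaa$afcbddefeb  b
   17  ddefebdbbbbeccceaaaa$afcb  b
   18  defebdbbbbeccceaaaa$afcbd  d
   19  eaaaa$afcbddefebdbbbbeccc  c
   20  ebdbbbbeccceaaaa$afcbddef  f
   21  eccceaaaa$afcbddefebdbbbb  b
   22  efebdbbbbeccceaaaa$afcbdd  d
   23  fcbddefebdbbbbeccceaaaa$a  a
   24  febdbbbbeccceaaaa$afcbdde  e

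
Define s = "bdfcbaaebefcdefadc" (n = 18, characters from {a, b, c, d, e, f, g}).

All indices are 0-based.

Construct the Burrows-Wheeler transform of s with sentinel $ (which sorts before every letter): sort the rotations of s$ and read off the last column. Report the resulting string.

rank  rotation             last
    0  $bdfcbaaebefcdefadc  c
    1  aaebefcdefadc$bdfcb  b
    2  adc$bdfcbaaebefcdef  f
    3  aebefcdefadc$bdfcba  a
    4  baaebefcdefadc$bdfc  c
    5  bdfcbaaebefcdefadc$  $
    6  befcdefadc$bdfcbaae  e
    7  c$bdfcbaaebefcdefad  d
    8  cbaaebefcdefadc$bdf  f
    9  cdefadc$bdfcbaaebef  f
   10  dc$bdfcbaaebefcdefa  a
   11  defadc$bdfcbaaebefc  c
   12  dfcbaaebefcdefadc$b  b
   13  ebefcdefadc$bdfcbaa  a
   14  efadc$bdfcbaaebefcd  d
   15  efcdefadc$bdfcbaaeb  b
   16  fadc$bdfcbaaebefcde  e
   17  fcbaaebefcdefadc$bd  d
   18  fcdefadc$bdfcbaaebe  e

cbfac$edffacbadbede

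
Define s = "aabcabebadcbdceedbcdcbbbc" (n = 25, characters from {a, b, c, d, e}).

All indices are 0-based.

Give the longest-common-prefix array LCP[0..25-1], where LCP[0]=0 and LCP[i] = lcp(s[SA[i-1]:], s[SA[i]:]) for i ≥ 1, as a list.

sorted suffixes:
  #0 SA[0]=0  'aabcabebadcbdceedbcdcbbbc'
  #1 SA[1]=1  'abcabebadcbdceedbcdcbbbc'
  #2 SA[2]=4  'abebadcbdceedbcdcbbbc'
  #3 SA[3]=8  'adcbdceedbcdcbbbc'
  #4 SA[4]=7  'badcbdceedbcdcbbbc'
  #5 SA[5]=21  'bbbc'
  #6 SA[6]=22  'bbc'
  #7 SA[7]=23  'bc'
  #8 SA[8]=2  'bcabebadcbdceedbcdcbbbc'
  #9 SA[9]=17  'bcdcbbbc'
  #10 SA[10]=11  'bdceedbcdcbbbc'
  #11 SA[11]=5  'bebadcbdceedbcdcbbbc'
  #12 SA[12]=24  'c'
  #13 SA[13]=3  'cabebadcbdceedbcdcbbbc'
  #14 SA[14]=20  'cbbbc'
  #15 SA[15]=10  'cbdceedbcdcbbbc'
  #16 SA[16]=18  'cdcbbbc'
  #17 SA[17]=13  'ceedbcdcbbbc'
  #18 SA[18]=16  'dbcdcbbbc'
  #19 SA[19]=19  'dcbbbc'
  #20 SA[20]=9  'dcbdceedbcdcbbbc'
  #21 SA[21]=12  'dceedbcdcbbbc'
  #22 SA[22]=6  'ebadcbdceedbcdcbbbc'
  #23 SA[23]=15  'edbcdcbbbc'
  #24 SA[24]=14  'eedbcdcbbbc'

SA = [0, 1, 4, 8, 7, 21, 22, 23, 2, 17, 11, 5, 24, 3, 20, 10, 18, 13, 16, 19, 9, 12, 6, 15, 14]
i: (SA[i-1],SA[i]) lcp shared
  1: (0,1) 1 'a'
  2: (1,4) 2 'ab'
  3: (4,8) 1 'a'
  4: (8,7) 0 ''
  5: (7,21) 1 'b'
  6: (21,22) 2 'bb'
  7: (22,23) 1 'b'
  8: (23,2) 2 'bc'
  9: (2,17) 2 'bc'
  10: (17,11) 1 'b'
  11: (11,5) 1 'b'
  12: (5,24) 0 ''
  13: (24,3) 1 'c'
  14: (3,20) 1 'c'
  15: (20,10) 2 'cb'
  16: (10,18) 1 'c'
  17: (18,13) 1 'c'
  18: (13,16) 0 ''
  19: (16,19) 1 'd'
  20: (19,9) 3 'dcb'
  21: (9,12) 2 'dc'
  22: (12,6) 0 ''
  23: (6,15) 1 'e'
  24: (15,14) 1 'e'

[0, 1, 2, 1, 0, 1, 2, 1, 2, 2, 1, 1, 0, 1, 1, 2, 1, 1, 0, 1, 3, 2, 0, 1, 1]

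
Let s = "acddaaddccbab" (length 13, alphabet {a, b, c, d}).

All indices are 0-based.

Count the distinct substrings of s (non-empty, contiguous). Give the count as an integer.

rank | idx | suffix
   0 |   4 | aaddccbab
   1 |  11 | ab
   2 |   0 | acddaaddccbab
   3 |   5 | addccbab
   4 |  12 | b
   5 |  10 | bab
   6 |   9 | cbab
   7 |   8 | ccbab
   8 |   1 | cddaaddccbab
   9 |   3 | daaddccbab
  10 |   7 | dccbab
  11 |   2 | ddaaddccbab
  12 |   6 | ddccbab

SA = [4, 11, 0, 5, 12, 10, 9, 8, 1, 3, 7, 2, 6]
i: (SA[i-1],SA[i]) lcp shared
  1: (4,11) 1 'a'
  2: (11,0) 1 'a'
  3: (0,5) 1 'a'
  4: (5,12) 0 ''
  5: (12,10) 1 'b'
  6: (10,9) 0 ''
  7: (9,8) 1 'c'
  8: (8,1) 1 'c'
  9: (1,3) 0 ''
  10: (3,7) 1 'd'
  11: (7,2) 1 'd'
  12: (2,6) 2 'dd'

n(n+1)/2 = 13·14/2 = 91
Σ LCP = 0 + 1 + 1 + 1 + 0 + 1 + 0 + 1 + 1 + 0 + 1 + 1 + 2 = 10
distinct = 91 − 10 = 81

81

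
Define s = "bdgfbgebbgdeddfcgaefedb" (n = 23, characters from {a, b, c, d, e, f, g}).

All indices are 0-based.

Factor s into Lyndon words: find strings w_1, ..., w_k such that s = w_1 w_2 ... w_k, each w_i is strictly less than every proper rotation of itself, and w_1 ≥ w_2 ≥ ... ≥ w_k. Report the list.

emit factor 1: 'bdgfbge' (i=0, period=7)
emit factor 2: 'bbgdeddfcg' (i=7, period=10)
emit factor 3: 'aefedb' (i=17, period=6)

["bdgfbge", "bbgdeddfcg", "aefedb"]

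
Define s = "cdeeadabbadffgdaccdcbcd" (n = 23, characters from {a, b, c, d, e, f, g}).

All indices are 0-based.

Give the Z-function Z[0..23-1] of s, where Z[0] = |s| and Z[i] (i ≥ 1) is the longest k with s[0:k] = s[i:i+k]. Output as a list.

Z[0]=23
i=1: outside box; Z[1]=0
i=2: outside box; Z[2]=0
i=3: outside box; Z[3]=0
i=4: outside box; Z[4]=0
i=5: outside box; Z[5]=0
i=6: outside box; Z[6]=0
i=7: outside box; Z[7]=0
i=8: outside box; Z[8]=0
i=9: outside box; Z[9]=0
i=10: outside box; Z[10]=0
i=11: outside box; Z[11]=0
i=12: outside box; Z[12]=0
i=13: outside box; Z[13]=0
i=14: outside box; Z[14]=0
i=15: outside box; Z[15]=0
i=16: outside box; Z[16]=1 scan→box=[16,17)
i=17: outside box; Z[17]=2 scan→box=[17,19)
i=18: min(r-i=1, Z[1]=0)=0; Z[18]=0
i=19: outside box; Z[19]=1 scan→box=[19,20)
i=20: outside box; Z[20]=0
i=21: outside box; Z[21]=2 scan→box=[21,23)
i=22: min(r-i=1, Z[1]=0)=0; Z[22]=0

[23, 0, 0, 0, 0, 0, 0, 0, 0, 0, 0, 0, 0, 0, 0, 0, 1, 2, 0, 1, 0, 2, 0]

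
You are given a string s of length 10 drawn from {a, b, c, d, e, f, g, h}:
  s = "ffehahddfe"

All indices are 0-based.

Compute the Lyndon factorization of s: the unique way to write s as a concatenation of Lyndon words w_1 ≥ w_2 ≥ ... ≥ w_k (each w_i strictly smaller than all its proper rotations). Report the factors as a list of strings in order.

emit factor 1: 'f' (i=0, period=1)
emit factor 2: 'f' (i=1, period=1)
emit factor 3: 'eh' (i=2, period=2)
emit factor 4: 'ahddfe' (i=4, period=6)

["f", "f", "eh", "ahddfe"]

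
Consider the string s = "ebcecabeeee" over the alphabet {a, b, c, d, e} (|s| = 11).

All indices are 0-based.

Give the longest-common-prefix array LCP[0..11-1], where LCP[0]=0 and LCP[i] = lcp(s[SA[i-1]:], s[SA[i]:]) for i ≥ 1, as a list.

rank→(start, suffix):
  0 → (5, 'abeeee')
  1 → (1, 'bcecabeeee')
  2 → (6, 'beeee')
  3 → (4, 'cabeeee')
  4 → (2, 'cecabeeee')
  5 → (10, 'e')
  6 → (0, 'ebcecabeeee')
  7 → (3, 'ecabeeee')
  8 → (9, 'ee')
  9 → (8, 'eee')
  10 → (7, 'eeee')

SA = [5, 1, 6, 4, 2, 10, 0, 3, 9, 8, 7]
i: (SA[i-1],SA[i]) lcp shared
  1: (5,1) 0 ''
  2: (1,6) 1 'b'
  3: (6,4) 0 ''
  4: (4,2) 1 'c'
  5: (2,10) 0 ''
  6: (10,0) 1 'e'
  7: (0,3) 1 'e'
  8: (3,9) 1 'e'
  9: (9,8) 2 'ee'
  10: (8,7) 3 'eee'

[0, 0, 1, 0, 1, 0, 1, 1, 1, 2, 3]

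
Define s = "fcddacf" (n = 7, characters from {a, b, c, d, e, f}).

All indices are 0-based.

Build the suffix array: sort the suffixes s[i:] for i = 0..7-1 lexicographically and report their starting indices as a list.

[4, 1, 5, 3, 2, 6, 0]

rank→(start, suffix):
  0 → (4, 'acf')
  1 → (1, 'cddacf')
  2 → (5, 'cf')
  3 → (3, 'dacf')
  4 → (2, 'ddacf')
  5 → (6, 'f')
  6 → (0, 'fcddacf')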